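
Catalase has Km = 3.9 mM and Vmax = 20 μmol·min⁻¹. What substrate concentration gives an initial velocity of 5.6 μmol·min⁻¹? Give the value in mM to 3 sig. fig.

The required fractional saturation is v/Vmax = 5.6/20 = 0.2800.
Then [S]/(Km+[S]) = 0.2800 ⇒ [S] = 3.9 × 0.2800/(1 − 0.2800) = 1.52 mM.

1.52 mM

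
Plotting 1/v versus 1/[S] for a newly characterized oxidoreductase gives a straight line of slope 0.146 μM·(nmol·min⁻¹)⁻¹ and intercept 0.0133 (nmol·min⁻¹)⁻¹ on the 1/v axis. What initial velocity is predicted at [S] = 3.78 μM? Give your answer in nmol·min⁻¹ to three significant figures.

19.3 nmol·min⁻¹

The y-intercept is 1/Vmax, so Vmax = 1/0.0133 = 75.2 nmol·min⁻¹.
The slope is Km/Vmax, so Km = 0.146 × 75.2 = 11.0 μM.
Then v = 75.2 × 3.78/(11.0 + 3.78) = 19.3 nmol·min⁻¹.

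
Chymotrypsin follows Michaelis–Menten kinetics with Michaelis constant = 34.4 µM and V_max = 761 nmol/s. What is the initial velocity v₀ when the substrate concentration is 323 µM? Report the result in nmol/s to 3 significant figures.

688 nmol/s

v = Vmax·[S]/(Km + [S]) = 761 × 323 / (34.4 + 323)
  = 245800 / 357.4 = 688 nmol/s.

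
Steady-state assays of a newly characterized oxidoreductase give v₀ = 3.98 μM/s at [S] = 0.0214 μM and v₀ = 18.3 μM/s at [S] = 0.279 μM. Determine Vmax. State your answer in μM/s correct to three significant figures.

26.1 μM/s

In reciprocal form, 1/v = (Km/Vmax)·(1/[S]) + 1/Vmax. The two points give (1/[S], 1/v) = (46.73, 0.2513) and (3.584, 0.05464).
Slope = (0.2513 − 0.05464)/(46.73 − 3.584) = 0.004557; intercept = 0.2513 − 0.004557×46.73 = 0.03831.
Vmax = 1/intercept = 26.1 μM/s; Km = slope × Vmax = 0.004557 × 26.1 = 0.119 μM.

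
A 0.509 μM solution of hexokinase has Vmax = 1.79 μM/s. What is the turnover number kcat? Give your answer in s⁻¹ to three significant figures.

kcat = Vmax/[E]total = 1.79 μM/s / 0.509 μM = 3.52 s⁻¹.

3.52 s⁻¹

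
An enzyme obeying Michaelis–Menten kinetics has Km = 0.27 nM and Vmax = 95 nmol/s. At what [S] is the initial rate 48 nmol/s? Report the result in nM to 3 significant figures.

0.276 nM

Rearranging v = Vmax[S]/(Km+[S]) gives [S] = Km·v/(Vmax − v).
[S] = 0.27 × 48 / (95 − 48) = 12.96/47.00 = 0.276 nM.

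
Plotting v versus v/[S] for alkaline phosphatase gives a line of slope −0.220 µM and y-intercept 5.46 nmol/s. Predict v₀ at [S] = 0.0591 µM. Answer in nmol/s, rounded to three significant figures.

1.16 nmol/s

In the Eadie–Hofstee form v = Vmax − Km·(v/[S]), the slope is −Km and the intercept is Vmax, so Km = 0.220 µM and Vmax = 5.46 nmol/s.
v = 5.46 × 0.0591/(0.220 + 0.0591) = 1.16 nmol/s.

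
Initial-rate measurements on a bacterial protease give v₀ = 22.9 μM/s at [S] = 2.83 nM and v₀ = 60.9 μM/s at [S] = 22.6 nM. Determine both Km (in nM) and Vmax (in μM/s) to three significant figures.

Km = 7.04 nM; Vmax = 79.9 μM/s

From v = Vmax[S]/(Km+[S]), each point gives Vmax = v(Km+[S])/[S].
Equating: 22.9(Km+2.83)/2.83 = 60.9(Km+22.6)/22.6.
8.092·Km + 22.9 = 2.695·Km + 60.9, so (8.092 − 2.695)·Km = 60.9 − 22.9.
Km = 38.00/5.397 = 7.04 nM; then Vmax = 22.9(7.04+2.83)/2.83 = 79.9 μM/s.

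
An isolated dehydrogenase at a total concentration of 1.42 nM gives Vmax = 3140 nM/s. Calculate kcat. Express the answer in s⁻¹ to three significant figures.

2210 s⁻¹

kcat = Vmax/[E]total = 3140 nM/s / 1.42 nM = 2210 s⁻¹.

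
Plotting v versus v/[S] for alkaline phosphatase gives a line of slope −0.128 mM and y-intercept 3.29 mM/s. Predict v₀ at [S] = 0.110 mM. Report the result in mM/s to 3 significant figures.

In the Eadie–Hofstee form v = Vmax − Km·(v/[S]), the slope is −Km and the intercept is Vmax, so Km = 0.128 mM and Vmax = 3.29 mM/s.
v = 3.29 × 0.110/(0.128 + 0.110) = 1.52 mM/s.

1.52 mM/s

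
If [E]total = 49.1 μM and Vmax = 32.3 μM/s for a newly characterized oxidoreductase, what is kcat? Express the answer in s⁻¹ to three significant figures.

0.658 s⁻¹

kcat = Vmax/[E]total = 32.3 μM/s / 49.1 μM = 0.658 s⁻¹.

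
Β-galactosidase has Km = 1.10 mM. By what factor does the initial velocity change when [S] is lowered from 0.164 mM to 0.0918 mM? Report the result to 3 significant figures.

0.594

Since Vmax cancels, v₂/v₁ = [S]₂(Km+[S]₁) / [S]₁(Km+[S]₂).
= 0.0918×(1.10+0.164) / (0.164×(1.10+0.0918)) = 0.1160/0.1955 = 0.594.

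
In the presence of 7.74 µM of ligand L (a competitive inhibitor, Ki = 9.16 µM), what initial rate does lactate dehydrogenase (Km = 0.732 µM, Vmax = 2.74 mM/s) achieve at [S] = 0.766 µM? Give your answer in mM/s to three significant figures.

α = 1 + [I]/Ki = 1 + 7.74/9.16 = 1.845.
For a competitive inhibitor, Vmax is unchanged and the apparent Km becomes α·Km: Km,app = 1.35 µM, Vmax,app = 2.74 mM/s.
v = Vmax,app·[S]/(Km,app + [S]) = 2.74 × 0.766/(1.35 + 0.766) = 0.992 mM/s.

0.992 mM/s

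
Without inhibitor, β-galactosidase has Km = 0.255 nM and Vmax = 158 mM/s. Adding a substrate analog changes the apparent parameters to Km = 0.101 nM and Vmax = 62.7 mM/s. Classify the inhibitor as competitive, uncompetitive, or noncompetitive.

uncompetitive

Both Km and Vmax decrease by the same factor (~2.52-fold) — characteristic of uncompetitive inhibition.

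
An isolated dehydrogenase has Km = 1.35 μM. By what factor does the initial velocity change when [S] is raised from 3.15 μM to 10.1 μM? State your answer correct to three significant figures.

1.26

The fractional saturations are [S]/(Km+[S]) = 3.15/4.500 = 0.7000 and 10.1/11.45 = 0.8821.
v₂/v₁ is just their ratio: 0.8821/0.7000 = 1.26.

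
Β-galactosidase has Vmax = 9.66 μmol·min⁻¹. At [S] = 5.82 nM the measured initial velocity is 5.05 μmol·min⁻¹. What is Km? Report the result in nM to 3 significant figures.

5.31 nM

v/Vmax = 5.05/9.66 = 0.5228 = [S]/(Km+[S]).
So Km + [S] = [S]/0.5228 = 11.13 nM, giving Km = 11.13 − 5.82 = 5.31 nM.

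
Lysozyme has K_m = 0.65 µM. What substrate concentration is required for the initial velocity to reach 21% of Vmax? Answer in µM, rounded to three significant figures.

v/Vmax = [S]/(Km+[S]) = 0.21, so [S] = Km·0.21/(1 − 0.21) = 0.65 × 0.2658.
[S] = 0.173 µM.

0.173 µM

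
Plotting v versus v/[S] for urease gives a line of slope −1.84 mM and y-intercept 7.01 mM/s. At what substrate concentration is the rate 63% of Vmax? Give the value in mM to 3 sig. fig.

3.13 mM

The Eadie–Hofstee slope gives Km = 1.84 mM (slope = −Km).
v/Vmax = [S]/(Km+[S]) = 0.63 ⇒ [S] = Km·0.63/(1−0.63) = 1.84 × 1.703 = 3.13 mM.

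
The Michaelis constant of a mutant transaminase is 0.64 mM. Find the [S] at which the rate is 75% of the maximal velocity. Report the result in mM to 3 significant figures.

1.92 mM

v/Vmax = [S]/(Km+[S]) = 0.75, so [S] = Km·0.75/(1 − 0.75) = 0.64 × 3.000.
[S] = 1.92 mM.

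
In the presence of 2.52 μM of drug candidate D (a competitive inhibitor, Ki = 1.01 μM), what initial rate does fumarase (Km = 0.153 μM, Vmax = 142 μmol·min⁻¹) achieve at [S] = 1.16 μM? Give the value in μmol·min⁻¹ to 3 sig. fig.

α = 1 + [I]/Ki = 1 + 2.52/1.01 = 3.495.
For a competitive inhibitor, Vmax is unchanged and the apparent Km becomes α·Km: Km,app = 0.535 μM, Vmax,app = 142 μmol·min⁻¹.
v = Vmax,app·[S]/(Km,app + [S]) = 142 × 1.16/(0.535 + 1.16) = 97.2 μmol·min⁻¹.

97.2 μmol·min⁻¹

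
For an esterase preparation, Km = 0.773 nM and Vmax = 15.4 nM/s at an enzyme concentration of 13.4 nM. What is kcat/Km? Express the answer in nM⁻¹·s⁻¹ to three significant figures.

kcat = Vmax/[E]total = 15.4/13.4 = 1.15 s⁻¹.
kcat/Km = 1.15/0.773 = 1.49 nM⁻¹·s⁻¹.

1.49 nM⁻¹·s⁻¹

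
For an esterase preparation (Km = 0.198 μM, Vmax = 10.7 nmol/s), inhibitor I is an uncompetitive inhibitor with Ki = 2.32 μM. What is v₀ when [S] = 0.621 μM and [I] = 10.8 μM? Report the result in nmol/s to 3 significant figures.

1.79 nmol/s

With α = 1 + [I]/Ki = 1 + 10.8/2.32 = 5.655, the uncompetitive rate law is v = (Vmax/α)·[S] / (Km/α + [S]).
v = (10.7/5.655)×0.621 / (0.198/5.655 + 0.621) = 1.175/0.6560 = 1.79 nmol/s.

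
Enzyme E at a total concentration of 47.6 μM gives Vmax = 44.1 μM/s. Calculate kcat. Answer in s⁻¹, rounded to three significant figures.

kcat = Vmax/[E]total = 44.1 μM/s / 47.6 μM = 0.926 s⁻¹.

0.926 s⁻¹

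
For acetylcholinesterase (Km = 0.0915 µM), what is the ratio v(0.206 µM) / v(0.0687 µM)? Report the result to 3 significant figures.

1.61

The fractional saturations are [S]/(Km+[S]) = 0.0687/0.1602 = 0.4288 and 0.206/0.2975 = 0.6924.
v₂/v₁ is just their ratio: 0.6924/0.4288 = 1.61.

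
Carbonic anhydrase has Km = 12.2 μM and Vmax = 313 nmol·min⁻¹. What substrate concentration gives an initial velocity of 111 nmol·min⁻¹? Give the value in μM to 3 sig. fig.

The required fractional saturation is v/Vmax = 111/313 = 0.3546.
Then [S]/(Km+[S]) = 0.3546 ⇒ [S] = 12.2 × 0.3546/(1 − 0.3546) = 6.70 μM.

6.70 μM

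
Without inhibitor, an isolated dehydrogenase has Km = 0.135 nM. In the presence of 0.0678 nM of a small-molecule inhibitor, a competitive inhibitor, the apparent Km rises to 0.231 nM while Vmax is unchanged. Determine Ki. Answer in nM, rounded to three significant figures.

0.0953 nM

Competitive: Km,app = α·Km with α = 1 + [I]/Ki.
α = Km,app/Km = 0.231/0.135 = 1.711.
Ki = [I]/(α − 1) = 0.0678/0.7111 = 0.0953 nM.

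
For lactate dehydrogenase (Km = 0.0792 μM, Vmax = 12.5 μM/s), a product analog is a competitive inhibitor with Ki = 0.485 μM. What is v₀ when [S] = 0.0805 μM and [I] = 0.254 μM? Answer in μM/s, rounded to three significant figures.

With α = 1 + [I]/Ki = 1 + 0.254/0.485 = 1.524, the competitive rate law is v = Vmax[S] / (αKm + [S]).
v = 12.5×0.0805 / (1.524×0.0792 + 0.0805) = 1.006/0.2012 = 5.00 μM/s.

5.00 μM/s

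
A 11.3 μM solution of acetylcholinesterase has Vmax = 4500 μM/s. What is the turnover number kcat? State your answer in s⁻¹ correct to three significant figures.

kcat = Vmax/[E]total = 4500 μM/s / 11.3 μM = 398 s⁻¹.

398 s⁻¹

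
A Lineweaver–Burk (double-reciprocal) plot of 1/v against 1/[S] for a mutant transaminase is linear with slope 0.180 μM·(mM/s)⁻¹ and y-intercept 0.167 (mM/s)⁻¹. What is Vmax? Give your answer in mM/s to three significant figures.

The y-intercept of a Lineweaver–Burk plot equals 1/Vmax, so Vmax = 1/0.167 = 5.99 mM/s.

5.99 mM/s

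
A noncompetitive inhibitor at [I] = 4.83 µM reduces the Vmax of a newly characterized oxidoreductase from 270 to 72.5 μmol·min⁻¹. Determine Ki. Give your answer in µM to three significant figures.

1.77 µM

Noncompetitive: Vmax,app = Vmax/α with α = 1 + [I]/Ki.
α = Vmax/Vmax,app = 270/72.5 = 3.724.
Since α = 1 + [I]/Ki, [I]/Ki = 3.724 − 1 = 2.724 and Ki = 4.83/2.724 = 1.77 µM.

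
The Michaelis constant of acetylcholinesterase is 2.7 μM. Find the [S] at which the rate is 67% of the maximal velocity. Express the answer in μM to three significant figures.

v/Vmax = [S]/(Km+[S]) = 0.67, so [S] = Km·0.67/(1 − 0.67) = 2.7 × 2.030.
[S] = 5.48 μM.

5.48 μM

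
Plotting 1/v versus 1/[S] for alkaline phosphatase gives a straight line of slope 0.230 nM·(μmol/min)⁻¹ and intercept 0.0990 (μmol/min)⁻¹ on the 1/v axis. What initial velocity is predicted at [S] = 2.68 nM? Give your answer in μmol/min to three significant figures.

5.41 μmol/min

The y-intercept is 1/Vmax, so Vmax = 1/0.0990 = 10.1 μmol/min.
The slope is Km/Vmax, so Km = 0.230 × 10.1 = 2.32 nM.
Then v = 10.1 × 2.68/(2.32 + 2.68) = 5.41 μmol/min.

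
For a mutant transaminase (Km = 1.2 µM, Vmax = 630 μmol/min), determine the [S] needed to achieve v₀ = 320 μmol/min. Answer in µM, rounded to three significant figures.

1.24 µM

The required fractional saturation is v/Vmax = 320/630 = 0.5079.
Then [S]/(Km+[S]) = 0.5079 ⇒ [S] = 1.2 × 0.5079/(1 − 0.5079) = 1.24 µM.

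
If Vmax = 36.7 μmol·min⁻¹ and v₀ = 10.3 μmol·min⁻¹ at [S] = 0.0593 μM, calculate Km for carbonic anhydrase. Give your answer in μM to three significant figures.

0.152 μM

v/Vmax = 10.3/36.7 = 0.2807 = [S]/(Km+[S]).
So Km + [S] = [S]/0.2807 = 0.2113 μM, giving Km = 0.2113 − 0.0593 = 0.152 μM.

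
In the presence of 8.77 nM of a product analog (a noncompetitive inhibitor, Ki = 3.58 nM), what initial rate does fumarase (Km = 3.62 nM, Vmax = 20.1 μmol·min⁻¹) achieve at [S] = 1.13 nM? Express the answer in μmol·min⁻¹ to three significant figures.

α = 1 + [I]/Ki = 1 + 8.77/3.58 = 3.450.
For a noncompetitive inhibitor, Vmax is reduced to Vmax/α while Km is unchanged: Km,app = 3.62 nM, Vmax,app = 5.83 μmol·min⁻¹.
v = Vmax,app·[S]/(Km,app + [S]) = 5.83 × 1.13/(3.62 + 1.13) = 1.39 μmol·min⁻¹.

1.39 μmol·min⁻¹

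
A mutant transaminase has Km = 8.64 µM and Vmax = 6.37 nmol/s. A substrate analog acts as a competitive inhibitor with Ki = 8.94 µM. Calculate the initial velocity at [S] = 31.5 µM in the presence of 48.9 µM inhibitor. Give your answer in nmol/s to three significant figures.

2.30 nmol/s

α = 1 + [I]/Ki = 1 + 48.9/8.94 = 6.470.
For a competitive inhibitor, Vmax is unchanged and the apparent Km becomes α·Km: Km,app = 55.9 µM, Vmax,app = 6.37 nmol/s.
v = Vmax,app·[S]/(Km,app + [S]) = 6.37 × 31.5/(55.9 + 31.5) = 2.30 nmol/s.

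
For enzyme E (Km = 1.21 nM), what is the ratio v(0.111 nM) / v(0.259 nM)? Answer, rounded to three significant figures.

Since Vmax cancels, v₂/v₁ = [S]₂(Km+[S]₁) / [S]₁(Km+[S]₂).
= 0.111×(1.21+0.259) / (0.259×(1.21+0.111)) = 0.1631/0.3421 = 0.477.

0.477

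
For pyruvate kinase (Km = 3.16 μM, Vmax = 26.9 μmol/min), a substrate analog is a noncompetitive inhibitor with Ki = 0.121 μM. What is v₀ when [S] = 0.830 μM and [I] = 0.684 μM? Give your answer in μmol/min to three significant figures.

α = 1 + [I]/Ki = 1 + 0.684/0.121 = 6.653.
For a noncompetitive inhibitor, Vmax is reduced to Vmax/α while Km is unchanged: Km,app = 3.16 μM, Vmax,app = 4.04 μmol/min.
v = Vmax,app·[S]/(Km,app + [S]) = 4.04 × 0.830/(3.16 + 0.830) = 0.841 μmol/min.

0.841 μmol/min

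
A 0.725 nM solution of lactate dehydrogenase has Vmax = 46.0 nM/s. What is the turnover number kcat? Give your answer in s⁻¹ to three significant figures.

kcat = Vmax/[E]total = 46.0 nM/s / 0.725 nM = 63.4 s⁻¹.

63.4 s⁻¹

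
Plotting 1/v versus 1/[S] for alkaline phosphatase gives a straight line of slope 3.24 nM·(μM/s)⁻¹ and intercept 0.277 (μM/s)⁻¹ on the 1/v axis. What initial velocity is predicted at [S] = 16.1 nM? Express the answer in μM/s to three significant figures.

2.09 μM/s

The y-intercept is 1/Vmax, so Vmax = 1/0.277 = 3.61 μM/s.
The slope is Km/Vmax, so Km = 3.24 × 3.61 = 11.7 nM.
Then v = 3.61 × 16.1/(11.7 + 16.1) = 2.09 μM/s.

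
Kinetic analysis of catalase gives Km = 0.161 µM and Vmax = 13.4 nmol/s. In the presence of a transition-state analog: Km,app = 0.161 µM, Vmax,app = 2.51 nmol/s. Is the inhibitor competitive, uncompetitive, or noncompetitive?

noncompetitive

Vmax decreases (13.4 → 2.51 nmol/s) while Km is unchanged — pure noncompetitive inhibition.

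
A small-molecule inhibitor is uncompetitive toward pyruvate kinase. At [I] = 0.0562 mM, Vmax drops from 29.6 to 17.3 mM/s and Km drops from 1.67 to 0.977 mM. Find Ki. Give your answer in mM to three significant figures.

0.0790 mM

Uncompetitive: Vmax,app = Vmax/α (and Km,app = Km/α) with α = 1 + [I]/Ki.
α = Vmax/Vmax,app = 29.6/17.3 = 1.711.
Since α = 1 + [I]/Ki, [I]/Ki = 1.711 − 1 = 0.7110 and Ki = 0.0562/0.7110 = 0.0790 mM.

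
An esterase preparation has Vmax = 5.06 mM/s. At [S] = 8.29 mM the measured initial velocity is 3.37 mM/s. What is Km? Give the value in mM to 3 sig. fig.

v/Vmax = 3.37/5.06 = 0.6660 = [S]/(Km+[S]).
So Km + [S] = [S]/0.6660 = 12.45 mM, giving Km = 12.45 − 8.29 = 4.16 mM.

4.16 mM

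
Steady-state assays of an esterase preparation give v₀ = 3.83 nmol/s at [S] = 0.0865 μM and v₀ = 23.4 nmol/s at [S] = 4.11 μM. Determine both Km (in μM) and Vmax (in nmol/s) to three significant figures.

Km = 0.507 μM; Vmax = 26.3 nmol/s

In reciprocal form, 1/v = (Km/Vmax)·(1/[S]) + 1/Vmax. The two points give (1/[S], 1/v) = (11.56, 0.2611) and (0.2433, 0.04274).
Slope = (0.2611 − 0.04274)/(11.56 − 0.2433) = 0.01929; intercept = 0.2611 − 0.01929×11.56 = 0.03804.
Vmax = 1/intercept = 26.3 nmol/s; Km = slope × Vmax = 0.01929 × 26.3 = 0.507 μM.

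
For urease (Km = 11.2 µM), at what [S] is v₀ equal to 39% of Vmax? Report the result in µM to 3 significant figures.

v/Vmax = [S]/(Km+[S]) = 0.39, so [S] = Km·0.39/(1 − 0.39) = 11.2 × 0.6393.
[S] = 7.16 µM.

7.16 µM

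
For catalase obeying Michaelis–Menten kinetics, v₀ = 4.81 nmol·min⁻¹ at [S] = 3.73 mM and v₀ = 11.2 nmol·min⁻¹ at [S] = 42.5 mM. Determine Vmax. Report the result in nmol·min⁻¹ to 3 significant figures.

In reciprocal form, 1/v = (Km/Vmax)·(1/[S]) + 1/Vmax. The two points give (1/[S], 1/v) = (0.2681, 0.2079) and (0.02353, 0.08929).
Slope = (0.2079 − 0.08929)/(0.2681 − 0.02353) = 0.4850; intercept = 0.2079 − 0.4850×0.2681 = 0.07787.
Vmax = 1/intercept = 12.8 nmol·min⁻¹; Km = slope × Vmax = 0.4850 × 12.8 = 6.23 mM.

12.8 nmol·min⁻¹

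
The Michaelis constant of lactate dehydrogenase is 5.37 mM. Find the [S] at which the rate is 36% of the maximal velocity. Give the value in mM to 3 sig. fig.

v/Vmax = [S]/(Km+[S]) = 0.36, so [S] = Km·0.36/(1 − 0.36) = 5.37 × 0.5625.
[S] = 3.02 mM.

3.02 mM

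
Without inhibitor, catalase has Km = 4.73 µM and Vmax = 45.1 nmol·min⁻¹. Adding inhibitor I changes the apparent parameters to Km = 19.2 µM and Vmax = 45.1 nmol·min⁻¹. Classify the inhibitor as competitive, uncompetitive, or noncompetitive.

competitive

Km increases (4.73 → 19.2 µM) while Vmax is unchanged — the hallmark of competitive inhibition.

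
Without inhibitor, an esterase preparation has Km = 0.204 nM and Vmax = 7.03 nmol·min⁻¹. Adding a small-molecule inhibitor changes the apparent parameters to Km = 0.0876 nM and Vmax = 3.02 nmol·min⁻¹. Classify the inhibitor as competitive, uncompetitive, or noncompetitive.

uncompetitive

Both Km and Vmax decrease by the same factor (~2.33-fold) — characteristic of uncompetitive inhibition.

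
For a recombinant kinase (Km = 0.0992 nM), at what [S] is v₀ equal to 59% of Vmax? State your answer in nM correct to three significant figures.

v/Vmax = [S]/(Km+[S]) = 0.59, so [S] = Km·0.59/(1 − 0.59) = 0.0992 × 1.439.
[S] = 0.143 nM.

0.143 nM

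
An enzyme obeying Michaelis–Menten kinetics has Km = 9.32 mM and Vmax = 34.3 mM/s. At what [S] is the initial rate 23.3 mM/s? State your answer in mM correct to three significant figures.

19.7 mM

The required fractional saturation is v/Vmax = 23.3/34.3 = 0.6793.
Then [S]/(Km+[S]) = 0.6793 ⇒ [S] = 9.32 × 0.6793/(1 − 0.6793) = 19.7 mM.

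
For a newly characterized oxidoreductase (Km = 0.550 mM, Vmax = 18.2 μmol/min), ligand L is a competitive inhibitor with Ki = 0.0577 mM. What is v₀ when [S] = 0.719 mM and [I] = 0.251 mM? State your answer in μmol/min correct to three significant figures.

α = 1 + [I]/Ki = 1 + 0.251/0.0577 = 5.350.
For a competitive inhibitor, Vmax is unchanged and the apparent Km becomes α·Km: Km,app = 2.94 mM, Vmax,app = 18.2 μmol/min.
v = Vmax,app·[S]/(Km,app + [S]) = 18.2 × 0.719/(2.94 + 0.719) = 3.57 μmol/min.

3.57 μmol/min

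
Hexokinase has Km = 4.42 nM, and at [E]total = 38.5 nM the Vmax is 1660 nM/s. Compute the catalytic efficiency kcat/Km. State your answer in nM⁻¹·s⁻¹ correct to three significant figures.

kcat = Vmax/[E]total = 1660/38.5 = 43.1 s⁻¹.
kcat/Km = 43.1/4.42 = 9.75 nM⁻¹·s⁻¹.

9.75 nM⁻¹·s⁻¹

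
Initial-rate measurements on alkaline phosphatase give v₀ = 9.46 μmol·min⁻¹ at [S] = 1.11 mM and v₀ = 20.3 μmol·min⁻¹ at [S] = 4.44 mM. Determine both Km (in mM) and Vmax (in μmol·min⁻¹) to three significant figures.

Km = 2.74 mM; Vmax = 32.8 μmol·min⁻¹

In reciprocal form, 1/v = (Km/Vmax)·(1/[S]) + 1/Vmax. The two points give (1/[S], 1/v) = (0.9009, 0.1057) and (0.2252, 0.04926).
Slope = (0.1057 − 0.04926)/(0.9009 − 0.2252) = 0.08354; intercept = 0.1057 − 0.08354×0.9009 = 0.03045.
Vmax = 1/intercept = 32.8 μmol·min⁻¹; Km = slope × Vmax = 0.08354 × 32.8 = 2.74 mM.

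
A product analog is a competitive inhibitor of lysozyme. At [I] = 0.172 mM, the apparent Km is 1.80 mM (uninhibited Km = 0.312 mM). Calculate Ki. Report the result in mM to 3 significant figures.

0.0361 mM

Competitive: Km,app = α·Km with α = 1 + [I]/Ki.
α = Km,app/Km = 1.80/0.312 = 5.769.
Since α = 1 + [I]/Ki, [I]/Ki = 5.769 − 1 = 4.769 and Ki = 0.172/4.769 = 0.0361 mM.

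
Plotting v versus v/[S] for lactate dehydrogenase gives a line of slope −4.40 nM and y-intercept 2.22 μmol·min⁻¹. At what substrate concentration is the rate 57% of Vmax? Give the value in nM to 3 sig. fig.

The Eadie–Hofstee slope gives Km = 4.40 nM (slope = −Km).
v/Vmax = [S]/(Km+[S]) = 0.57 ⇒ [S] = Km·0.57/(1−0.57) = 4.40 × 1.326 = 5.83 nM.

5.83 nM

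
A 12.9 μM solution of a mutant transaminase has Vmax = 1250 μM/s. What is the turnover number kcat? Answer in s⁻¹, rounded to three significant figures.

kcat = Vmax/[E]total = 1250 μM/s / 12.9 μM = 96.9 s⁻¹.

96.9 s⁻¹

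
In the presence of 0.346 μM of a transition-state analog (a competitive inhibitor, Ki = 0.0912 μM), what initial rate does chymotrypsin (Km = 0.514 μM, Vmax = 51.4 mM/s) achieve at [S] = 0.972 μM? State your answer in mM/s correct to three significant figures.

α = 1 + [I]/Ki = 1 + 0.346/0.0912 = 4.794.
For a competitive inhibitor, Vmax is unchanged and the apparent Km becomes α·Km: Km,app = 2.46 μM, Vmax,app = 51.4 mM/s.
v = Vmax,app·[S]/(Km,app + [S]) = 51.4 × 0.972/(2.46 + 0.972) = 14.5 mM/s.

14.5 mM/s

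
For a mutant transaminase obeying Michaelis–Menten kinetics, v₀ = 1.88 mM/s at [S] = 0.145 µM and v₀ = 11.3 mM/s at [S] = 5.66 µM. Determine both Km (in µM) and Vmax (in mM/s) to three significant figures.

Km = 0.859 µM; Vmax = 13.0 mM/s

From v = Vmax[S]/(Km+[S]), each point gives Vmax = v(Km+[S])/[S].
Equating: 1.88(Km+0.145)/0.145 = 11.3(Km+5.66)/5.66.
12.97·Km + 1.88 = 1.996·Km + 11.3, so (12.97 − 1.996)·Km = 11.3 − 1.88.
Km = 9.420/10.97 = 0.859 µM; then Vmax = 1.88(0.859+0.145)/0.145 = 13.0 mM/s.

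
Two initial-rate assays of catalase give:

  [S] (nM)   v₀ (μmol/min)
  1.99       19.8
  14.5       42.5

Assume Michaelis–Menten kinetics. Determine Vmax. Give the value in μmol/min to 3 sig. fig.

52.0 μmol/min

In reciprocal form, 1/v = (Km/Vmax)·(1/[S]) + 1/Vmax. The two points give (1/[S], 1/v) = (0.5025, 0.05051) and (0.06897, 0.02353).
Slope = (0.05051 − 0.02353)/(0.5025 − 0.06897) = 0.06222; intercept = 0.05051 − 0.06222×0.5025 = 0.01924.
Vmax = 1/intercept = 52.0 μmol/min; Km = slope × Vmax = 0.06222 × 52.0 = 3.23 nM.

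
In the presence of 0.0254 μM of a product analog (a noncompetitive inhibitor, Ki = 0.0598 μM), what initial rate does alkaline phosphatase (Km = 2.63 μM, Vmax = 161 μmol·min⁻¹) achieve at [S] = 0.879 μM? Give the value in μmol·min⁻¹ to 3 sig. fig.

With α = 1 + [I]/Ki = 1 + 0.0254/0.0598 = 1.425, the noncompetitive rate law is v = (Vmax/α)·[S] / (Km + [S]).
v = (161/1.425)×0.879 / (2.63 + 0.879) = 99.33/3.509 = 28.3 μmol·min⁻¹.

28.3 μmol·min⁻¹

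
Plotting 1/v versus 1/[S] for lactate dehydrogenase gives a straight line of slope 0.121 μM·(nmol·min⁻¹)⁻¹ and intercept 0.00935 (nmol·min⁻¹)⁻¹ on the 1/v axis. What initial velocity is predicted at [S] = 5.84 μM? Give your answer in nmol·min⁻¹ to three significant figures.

33.3 nmol·min⁻¹

The y-intercept is 1/Vmax, so Vmax = 1/0.00935 = 107 nmol·min⁻¹.
The slope is Km/Vmax, so Km = 0.121 × 107 = 12.9 μM.
Then v = 107 × 5.84/(12.9 + 5.84) = 33.3 nmol·min⁻¹.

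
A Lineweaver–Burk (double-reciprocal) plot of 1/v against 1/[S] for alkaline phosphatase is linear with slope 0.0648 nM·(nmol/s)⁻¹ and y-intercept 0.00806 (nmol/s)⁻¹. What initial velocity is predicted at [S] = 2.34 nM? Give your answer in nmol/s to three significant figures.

The y-intercept is 1/Vmax, so Vmax = 1/0.00806 = 124 nmol/s.
The slope is Km/Vmax, so Km = 0.0648 × 124 = 8.04 nM.
Then v = 124 × 2.34/(8.04 + 2.34) = 28.0 nmol/s.

28.0 nmol/s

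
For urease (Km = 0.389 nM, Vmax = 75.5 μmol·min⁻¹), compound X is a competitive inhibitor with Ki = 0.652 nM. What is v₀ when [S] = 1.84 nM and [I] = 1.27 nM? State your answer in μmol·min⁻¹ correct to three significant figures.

With α = 1 + [I]/Ki = 1 + 1.27/0.652 = 2.948, the competitive rate law is v = Vmax[S] / (αKm + [S]).
v = 75.5×1.84 / (2.948×0.389 + 1.84) = 138.9/2.987 = 46.5 μmol·min⁻¹.

46.5 μmol·min⁻¹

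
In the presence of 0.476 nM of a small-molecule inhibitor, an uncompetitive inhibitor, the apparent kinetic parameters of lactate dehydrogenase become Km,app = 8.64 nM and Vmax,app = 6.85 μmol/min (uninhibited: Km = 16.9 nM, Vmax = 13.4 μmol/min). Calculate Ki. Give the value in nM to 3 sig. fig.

Uncompetitive: Vmax,app = Vmax/α (and Km,app = Km/α) with α = 1 + [I]/Ki.
α = Vmax/Vmax,app = 13.4/6.85 = 1.956.
Since α = 1 + [I]/Ki, [I]/Ki = 1.956 − 1 = 0.9562 and Ki = 0.476/0.9562 = 0.498 nM.

0.498 nM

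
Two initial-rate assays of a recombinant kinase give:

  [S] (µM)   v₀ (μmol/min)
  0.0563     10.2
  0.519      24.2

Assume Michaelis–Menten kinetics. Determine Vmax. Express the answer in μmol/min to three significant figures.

From v = Vmax[S]/(Km+[S]), each point gives Vmax = v(Km+[S])/[S].
Equating: 10.2(Km+0.0563)/0.0563 = 24.2(Km+0.519)/0.519.
181.2·Km + 10.2 = 46.63·Km + 24.2, so (181.2 − 46.63)·Km = 24.2 − 10.2.
Km = 14.00/134.5 = 0.104 µM; then Vmax = 10.2(0.104+0.0563)/0.0563 = 29.1 μmol/min.

29.1 μmol/min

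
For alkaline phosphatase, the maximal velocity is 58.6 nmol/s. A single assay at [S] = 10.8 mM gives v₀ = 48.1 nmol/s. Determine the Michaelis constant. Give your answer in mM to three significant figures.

v/Vmax = 48.1/58.6 = 0.8208 = [S]/(Km+[S]).
So Km + [S] = [S]/0.8208 = 13.16 mM, giving Km = 13.16 − 10.8 = 2.36 mM.

2.36 mM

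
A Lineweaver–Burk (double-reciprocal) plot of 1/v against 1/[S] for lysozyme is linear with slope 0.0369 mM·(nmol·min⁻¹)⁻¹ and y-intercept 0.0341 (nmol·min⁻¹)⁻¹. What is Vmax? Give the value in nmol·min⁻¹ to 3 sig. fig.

29.3 nmol·min⁻¹

The y-intercept of a Lineweaver–Burk plot equals 1/Vmax, so Vmax = 1/0.0341 = 29.3 nmol·min⁻¹.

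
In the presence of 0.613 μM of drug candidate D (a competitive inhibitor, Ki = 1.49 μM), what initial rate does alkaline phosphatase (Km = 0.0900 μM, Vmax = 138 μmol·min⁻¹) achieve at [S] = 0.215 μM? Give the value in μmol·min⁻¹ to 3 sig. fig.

α = 1 + [I]/Ki = 1 + 0.613/1.49 = 1.411.
For a competitive inhibitor, Vmax is unchanged and the apparent Km becomes α·Km: Km,app = 0.127 μM, Vmax,app = 138 μmol·min⁻¹.
v = Vmax,app·[S]/(Km,app + [S]) = 138 × 0.215/(0.127 + 0.215) = 86.7 μmol·min⁻¹.

86.7 μmol·min⁻¹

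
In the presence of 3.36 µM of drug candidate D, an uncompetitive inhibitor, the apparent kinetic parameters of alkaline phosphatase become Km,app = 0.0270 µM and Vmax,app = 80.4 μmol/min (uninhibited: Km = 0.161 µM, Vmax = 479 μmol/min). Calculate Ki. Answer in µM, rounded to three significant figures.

Uncompetitive: Vmax,app = Vmax/α (and Km,app = Km/α) with α = 1 + [I]/Ki.
α = Vmax/Vmax,app = 479/80.4 = 5.958.
Ki = [I]/(α − 1) = 3.36/4.958 = 0.678 µM.

0.678 µM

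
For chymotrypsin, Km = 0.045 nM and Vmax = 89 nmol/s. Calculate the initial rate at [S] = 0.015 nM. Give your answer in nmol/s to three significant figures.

v = Vmax·[S]/(Km + [S]) = 89 × 0.015 / (0.045 + 0.015)
  = 1.335 / 0.06000 = 22.2 nmol/s.

22.2 nmol/s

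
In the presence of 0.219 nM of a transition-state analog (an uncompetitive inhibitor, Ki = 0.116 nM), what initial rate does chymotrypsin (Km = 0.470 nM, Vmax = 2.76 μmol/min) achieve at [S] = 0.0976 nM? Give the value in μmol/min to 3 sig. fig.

α = 1 + [I]/Ki = 1 + 0.219/0.116 = 2.888.
For an uncompetitive inhibitor, both parameters are divided by α, giving Vmax/α and Km/α: Km,app = 0.163 nM, Vmax,app = 0.956 μmol/min.
v = Vmax,app·[S]/(Km,app + [S]) = 0.956 × 0.0976/(0.163 + 0.0976) = 0.358 μmol/min.

0.358 μmol/min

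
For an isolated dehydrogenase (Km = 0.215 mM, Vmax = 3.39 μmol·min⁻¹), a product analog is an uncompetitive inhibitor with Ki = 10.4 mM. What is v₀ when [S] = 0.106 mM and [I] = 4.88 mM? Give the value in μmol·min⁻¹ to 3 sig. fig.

0.969 μmol·min⁻¹

With α = 1 + [I]/Ki = 1 + 4.88/10.4 = 1.469, the uncompetitive rate law is v = (Vmax/α)·[S] / (Km/α + [S]).
v = (3.39/1.469)×0.106 / (0.215/1.469 + 0.106) = 0.2446/0.2523 = 0.969 μmol·min⁻¹.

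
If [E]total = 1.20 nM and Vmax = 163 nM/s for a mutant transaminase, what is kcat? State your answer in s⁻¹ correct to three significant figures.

136 s⁻¹

kcat = Vmax/[E]total = 163 nM/s / 1.20 nM = 136 s⁻¹.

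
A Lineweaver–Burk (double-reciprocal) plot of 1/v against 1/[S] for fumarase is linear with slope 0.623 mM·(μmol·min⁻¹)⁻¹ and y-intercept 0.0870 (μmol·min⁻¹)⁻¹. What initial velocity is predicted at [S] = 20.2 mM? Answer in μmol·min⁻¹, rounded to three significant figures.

8.49 μmol·min⁻¹

The y-intercept is 1/Vmax, so Vmax = 1/0.0870 = 11.5 μmol·min⁻¹.
The slope is Km/Vmax, so Km = 0.623 × 11.5 = 7.16 mM.
Then v = 11.5 × 20.2/(7.16 + 20.2) = 8.49 μmol·min⁻¹.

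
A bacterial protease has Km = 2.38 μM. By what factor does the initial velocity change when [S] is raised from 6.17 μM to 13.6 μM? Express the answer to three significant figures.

1.18

Since Vmax cancels, v₂/v₁ = [S]₂(Km+[S]₁) / [S]₁(Km+[S]₂).
= 13.6×(2.38+6.17) / (6.17×(2.38+13.6)) = 116.3/98.60 = 1.18.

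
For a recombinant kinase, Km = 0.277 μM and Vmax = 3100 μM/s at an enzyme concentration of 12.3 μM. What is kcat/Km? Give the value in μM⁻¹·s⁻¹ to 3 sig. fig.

kcat = Vmax/[E]total = 3100/12.3 = 252 s⁻¹.
kcat/Km = 252/0.277 = 910 μM⁻¹·s⁻¹.

910 μM⁻¹·s⁻¹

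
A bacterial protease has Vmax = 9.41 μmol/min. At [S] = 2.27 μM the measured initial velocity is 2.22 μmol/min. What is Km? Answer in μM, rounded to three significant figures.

7.35 μM

v/Vmax = 2.22/9.41 = 0.2359 = [S]/(Km+[S]).
So Km + [S] = [S]/0.2359 = 9.622 μM, giving Km = 9.622 − 2.27 = 7.35 μM.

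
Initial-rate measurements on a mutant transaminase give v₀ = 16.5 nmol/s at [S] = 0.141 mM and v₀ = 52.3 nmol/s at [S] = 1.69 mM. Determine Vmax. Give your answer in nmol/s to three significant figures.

65.2 nmol/s

From v = Vmax[S]/(Km+[S]), each point gives Vmax = v(Km+[S])/[S].
Equating: 16.5(Km+0.141)/0.141 = 52.3(Km+1.69)/1.69.
117.0·Km + 16.5 = 30.95·Km + 52.3, so (117.0 − 30.95)·Km = 52.3 − 16.5.
Km = 35.80/86.07 = 0.416 mM; then Vmax = 16.5(0.416+0.141)/0.141 = 65.2 nmol/s.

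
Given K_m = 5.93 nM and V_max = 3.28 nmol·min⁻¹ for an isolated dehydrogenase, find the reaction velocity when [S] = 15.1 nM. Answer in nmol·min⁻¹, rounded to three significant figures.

v = Vmax·[S]/(Km + [S]) = 3.28 × 15.1 / (5.93 + 15.1)
  = 49.53 / 21.03 = 2.36 nmol·min⁻¹.

2.36 nmol·min⁻¹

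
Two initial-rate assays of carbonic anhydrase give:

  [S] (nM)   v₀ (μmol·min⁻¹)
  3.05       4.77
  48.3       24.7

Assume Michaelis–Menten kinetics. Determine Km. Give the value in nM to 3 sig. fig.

From v = Vmax[S]/(Km+[S]), each point gives Vmax = v(Km+[S])/[S].
Equating: 4.77(Km+3.05)/3.05 = 24.7(Km+48.3)/48.3.
1.564·Km + 4.77 = 0.5114·Km + 24.7, so (1.564 − 0.5114)·Km = 24.7 − 4.77.
Km = 19.93/1.053 = 18.9 nM; then Vmax = 4.77(18.9+3.05)/3.05 = 34.4 μmol·min⁻¹.

18.9 nM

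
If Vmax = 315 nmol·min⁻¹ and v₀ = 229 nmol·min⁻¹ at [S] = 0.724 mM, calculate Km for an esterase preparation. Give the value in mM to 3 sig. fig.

v/Vmax = 229/315 = 0.7270 = [S]/(Km+[S]).
So Km + [S] = [S]/0.7270 = 0.9959 mM, giving Km = 0.9959 − 0.724 = 0.272 mM.

0.272 mM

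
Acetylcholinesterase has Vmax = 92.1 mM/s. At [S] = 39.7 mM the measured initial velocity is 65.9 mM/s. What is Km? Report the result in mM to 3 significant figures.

15.8 mM

From v = Vmax[S]/(Km+[S]), Km = [S](Vmax − v)/v.
Km = 39.7 × (92.1 − 65.9) / 65.9 = 1040/65.9 = 15.8 mM.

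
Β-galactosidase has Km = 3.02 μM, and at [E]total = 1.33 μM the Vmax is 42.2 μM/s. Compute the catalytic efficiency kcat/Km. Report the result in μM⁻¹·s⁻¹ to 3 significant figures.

kcat = Vmax/[E]total = 42.2/1.33 = 31.7 s⁻¹.
kcat/Km = 31.7/3.02 = 10.5 μM⁻¹·s⁻¹.

10.5 μM⁻¹·s⁻¹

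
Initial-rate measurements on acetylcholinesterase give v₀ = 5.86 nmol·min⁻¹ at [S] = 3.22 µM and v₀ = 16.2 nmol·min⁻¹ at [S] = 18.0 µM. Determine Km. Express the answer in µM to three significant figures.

In reciprocal form, 1/v = (Km/Vmax)·(1/[S]) + 1/Vmax. The two points give (1/[S], 1/v) = (0.3106, 0.1706) and (0.05556, 0.06173).
Slope = (0.1706 − 0.06173)/(0.3106 − 0.05556) = 0.4271; intercept = 0.1706 − 0.4271×0.3106 = 0.03800.
Vmax = 1/intercept = 26.3 nmol·min⁻¹; Km = slope × Vmax = 0.4271 × 26.3 = 11.2 µM.

11.2 µM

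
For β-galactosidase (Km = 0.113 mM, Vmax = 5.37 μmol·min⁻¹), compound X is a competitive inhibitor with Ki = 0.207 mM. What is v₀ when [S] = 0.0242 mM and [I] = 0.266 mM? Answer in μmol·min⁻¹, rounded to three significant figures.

With α = 1 + [I]/Ki = 1 + 0.266/0.207 = 2.285, the competitive rate law is v = Vmax[S] / (αKm + [S]).
v = 5.37×0.0242 / (2.285×0.113 + 0.0242) = 0.1300/0.2824 = 0.460 μmol·min⁻¹.

0.460 μmol·min⁻¹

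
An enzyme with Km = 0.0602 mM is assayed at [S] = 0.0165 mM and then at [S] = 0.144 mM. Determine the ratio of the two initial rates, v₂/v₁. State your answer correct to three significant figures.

The fractional saturations are [S]/(Km+[S]) = 0.0165/0.07670 = 0.2151 and 0.144/0.2042 = 0.7052.
v₂/v₁ is just their ratio: 0.7052/0.2151 = 3.28.

3.28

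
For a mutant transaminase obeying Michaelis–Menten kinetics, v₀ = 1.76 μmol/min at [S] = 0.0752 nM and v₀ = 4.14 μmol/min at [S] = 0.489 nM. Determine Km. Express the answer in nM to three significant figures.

0.159 nM

In reciprocal form, 1/v = (Km/Vmax)·(1/[S]) + 1/Vmax. The two points give (1/[S], 1/v) = (13.30, 0.5682) and (2.045, 0.2415).
Slope = (0.5682 − 0.2415)/(13.30 − 2.045) = 0.02903; intercept = 0.5682 − 0.02903×13.30 = 0.1822.
Vmax = 1/intercept = 5.49 μmol/min; Km = slope × Vmax = 0.02903 × 5.49 = 0.159 nM.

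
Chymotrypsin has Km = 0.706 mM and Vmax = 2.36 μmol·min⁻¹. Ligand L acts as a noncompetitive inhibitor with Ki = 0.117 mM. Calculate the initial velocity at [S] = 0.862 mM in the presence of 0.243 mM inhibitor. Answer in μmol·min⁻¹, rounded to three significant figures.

0.422 μmol·min⁻¹

α = 1 + [I]/Ki = 1 + 0.243/0.117 = 3.077.
For a noncompetitive inhibitor, Vmax is reduced to Vmax/α while Km is unchanged: Km,app = 0.706 mM, Vmax,app = 0.767 μmol·min⁻¹.
v = Vmax,app·[S]/(Km,app + [S]) = 0.767 × 0.862/(0.706 + 0.862) = 0.422 μmol·min⁻¹.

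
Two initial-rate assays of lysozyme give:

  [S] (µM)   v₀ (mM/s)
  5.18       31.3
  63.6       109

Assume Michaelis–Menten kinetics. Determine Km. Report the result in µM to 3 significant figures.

18.0 µM

In reciprocal form, 1/v = (Km/Vmax)·(1/[S]) + 1/Vmax. The two points give (1/[S], 1/v) = (0.1931, 0.03195) and (0.01572, 0.009174).
Slope = (0.03195 − 0.009174)/(0.1931 − 0.01572) = 0.1284; intercept = 0.03195 − 0.1284×0.1931 = 0.007155.
Vmax = 1/intercept = 140 mM/s; Km = slope × Vmax = 0.1284 × 140 = 18.0 µM.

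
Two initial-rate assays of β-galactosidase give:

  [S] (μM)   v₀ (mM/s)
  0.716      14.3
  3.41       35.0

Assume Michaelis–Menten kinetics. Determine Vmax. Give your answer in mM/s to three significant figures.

56.9 mM/s

From v = Vmax[S]/(Km+[S]), each point gives Vmax = v(Km+[S])/[S].
Equating: 14.3(Km+0.716)/0.716 = 35.0(Km+3.41)/3.41.
19.97·Km + 14.3 = 10.26·Km + 35.0, so (19.97 − 10.26)·Km = 35.0 − 14.3.
Km = 20.70/9.708 = 2.13 μM; then Vmax = 14.3(2.13+0.716)/0.716 = 56.9 mM/s.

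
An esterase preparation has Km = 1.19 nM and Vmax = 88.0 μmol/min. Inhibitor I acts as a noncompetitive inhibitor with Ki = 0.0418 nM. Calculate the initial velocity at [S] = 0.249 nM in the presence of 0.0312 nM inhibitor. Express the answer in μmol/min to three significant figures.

8.72 μmol/min

With α = 1 + [I]/Ki = 1 + 0.0312/0.0418 = 1.746, the noncompetitive rate law is v = (Vmax/α)·[S] / (Km + [S]).
v = (88.0/1.746)×0.249 / (1.19 + 0.249) = 12.55/1.439 = 8.72 μmol/min.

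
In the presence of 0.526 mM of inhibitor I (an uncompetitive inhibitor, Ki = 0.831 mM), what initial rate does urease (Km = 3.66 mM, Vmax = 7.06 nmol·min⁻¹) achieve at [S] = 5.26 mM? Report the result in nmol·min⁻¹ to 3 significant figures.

3.03 nmol·min⁻¹

α = 1 + [I]/Ki = 1 + 0.526/0.831 = 1.633.
For an uncompetitive inhibitor, both parameters are divided by α, giving Vmax/α and Km/α: Km,app = 2.24 mM, Vmax,app = 4.32 nmol·min⁻¹.
v = Vmax,app·[S]/(Km,app + [S]) = 4.32 × 5.26/(2.24 + 5.26) = 3.03 nmol·min⁻¹.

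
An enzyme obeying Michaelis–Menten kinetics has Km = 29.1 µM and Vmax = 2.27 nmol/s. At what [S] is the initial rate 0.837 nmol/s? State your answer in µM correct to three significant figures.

17.0 µM

Rearranging v = Vmax[S]/(Km+[S]) gives [S] = Km·v/(Vmax − v).
[S] = 29.1 × 0.837 / (2.27 − 0.837) = 24.36/1.433 = 17.0 µM.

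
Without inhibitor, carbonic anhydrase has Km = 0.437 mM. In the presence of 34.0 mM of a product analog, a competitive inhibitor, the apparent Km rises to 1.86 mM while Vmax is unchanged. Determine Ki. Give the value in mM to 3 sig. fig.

10.4 mM

Competitive: Km,app = α·Km with α = 1 + [I]/Ki.
α = Km,app/Km = 1.86/0.437 = 4.256.
Ki = [I]/(α − 1) = 34.0/3.256 = 10.4 mM.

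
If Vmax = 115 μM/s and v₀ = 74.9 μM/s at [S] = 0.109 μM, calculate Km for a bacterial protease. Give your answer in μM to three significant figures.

0.0584 μM

From v = Vmax[S]/(Km+[S]), Km = [S](Vmax − v)/v.
Km = 0.109 × (115 − 74.9) / 74.9 = 4.371/74.9 = 0.0584 μM.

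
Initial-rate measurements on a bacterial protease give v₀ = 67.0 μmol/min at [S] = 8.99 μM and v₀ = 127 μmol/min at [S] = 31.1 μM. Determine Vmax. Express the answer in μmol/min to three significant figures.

From v = Vmax[S]/(Km+[S]), each point gives Vmax = v(Km+[S])/[S].
Equating: 67.0(Km+8.99)/8.99 = 127(Km+31.1)/31.1.
7.453·Km + 67.0 = 4.084·Km + 127, so (7.453 − 4.084)·Km = 127 − 67.0.
Km = 60.00/3.369 = 17.8 μM; then Vmax = 67.0(17.8+8.99)/8.99 = 200 μmol/min.

200 μmol/min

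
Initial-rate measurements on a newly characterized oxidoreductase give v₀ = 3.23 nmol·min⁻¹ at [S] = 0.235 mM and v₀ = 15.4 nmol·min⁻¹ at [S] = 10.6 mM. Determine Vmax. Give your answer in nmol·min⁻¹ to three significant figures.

16.8 nmol·min⁻¹

From v = Vmax[S]/(Km+[S]), each point gives Vmax = v(Km+[S])/[S].
Equating: 3.23(Km+0.235)/0.235 = 15.4(Km+10.6)/10.6.
13.74·Km + 3.23 = 1.453·Km + 15.4, so (13.74 − 1.453)·Km = 15.4 − 3.23.
Km = 12.17/12.29 = 0.990 mM; then Vmax = 3.23(0.990+0.235)/0.235 = 16.8 nmol·min⁻¹.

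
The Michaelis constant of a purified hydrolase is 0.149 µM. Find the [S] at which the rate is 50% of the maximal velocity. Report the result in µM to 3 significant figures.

v/Vmax = [S]/(Km+[S]) = 0.5, so [S] = Km·0.5/(1 − 0.5) = 0.149 × 1.000.
[S] = 0.149 µM.

0.149 µM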